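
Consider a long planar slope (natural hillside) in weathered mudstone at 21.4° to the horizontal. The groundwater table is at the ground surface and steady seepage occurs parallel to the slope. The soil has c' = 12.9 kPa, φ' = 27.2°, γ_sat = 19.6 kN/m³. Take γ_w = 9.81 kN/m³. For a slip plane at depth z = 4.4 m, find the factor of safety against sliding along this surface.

With seepage parallel to the slope and the water table at the surface, the effective normal stress on the slip plane uses the buoyant unit weight γ' = γ_sat − γ_w while the driving shear stress uses γ_sat:
FS = [c' + γ' z cos²β tanφ'] / [γ_sat z sinβ cosβ]
γ' = 19.6 − 9.81 = 9.79 kN/m³
Numerator = 12.9 + 9.79·4.4·cos²21.4°·tan27.2° = 12.9 + 9.79·4.4·0.8669·0.5139 = 32.091 kPa
Denominator = 19.6·4.4·sin21.4°·cos21.4° = 19.6·4.4·0.3649·0.9311 = 29.298 kPa
FS = 32.091 / 29.298 = 1.095

FS = 1.10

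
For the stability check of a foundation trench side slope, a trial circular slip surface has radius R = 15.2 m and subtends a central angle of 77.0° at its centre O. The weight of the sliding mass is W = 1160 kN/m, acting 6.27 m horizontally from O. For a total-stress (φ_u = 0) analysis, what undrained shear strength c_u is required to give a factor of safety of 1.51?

FS = c_u·L_a·R / (W·d), so c_u = FS·W·d / (L_a·R).
Arc length L_a = R·θ = 15.2·(77.0°·π/180) = 15.2·1.3439 = 20.43 m
c_u = 1.51·1160·6.27 / (20.43·15.2) = 10982.5 / 310.50 = 35.37 kPa

c_u = 35.4 kPa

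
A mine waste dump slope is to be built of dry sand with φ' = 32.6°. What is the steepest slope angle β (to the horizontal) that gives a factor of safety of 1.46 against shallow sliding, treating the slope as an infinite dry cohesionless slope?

For an infinite dry cohesionless slope FS = tanφ'/tanβ, so tanβ = tanφ' / FS.
tanβ = tan32.6° / 1.46 = 0.6395 / 1.46 = 0.4380
β = arctan(0.4380) = 23.65°

β = 23.7°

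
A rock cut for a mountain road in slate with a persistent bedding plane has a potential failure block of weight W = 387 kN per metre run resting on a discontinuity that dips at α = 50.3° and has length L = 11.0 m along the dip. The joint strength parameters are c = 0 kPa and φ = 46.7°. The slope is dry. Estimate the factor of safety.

Resolving the block weight along and normal to the plane and applying the Mohr–Coulomb strength on the joint:
N' = W cosα = 387·cos50.3° = 247.2 kN/m
Driving force T = W sinα = 387·sin50.3° = 297.8 kN/m
Resisting force R = c·L + N'·tanφ = 0·11.0 + 247.2·tan46.7° = 0.0 + 262.3 = 262.3 kN/m
FS = R / T = 262.3 / 297.8 = 0.881

FS = 0.88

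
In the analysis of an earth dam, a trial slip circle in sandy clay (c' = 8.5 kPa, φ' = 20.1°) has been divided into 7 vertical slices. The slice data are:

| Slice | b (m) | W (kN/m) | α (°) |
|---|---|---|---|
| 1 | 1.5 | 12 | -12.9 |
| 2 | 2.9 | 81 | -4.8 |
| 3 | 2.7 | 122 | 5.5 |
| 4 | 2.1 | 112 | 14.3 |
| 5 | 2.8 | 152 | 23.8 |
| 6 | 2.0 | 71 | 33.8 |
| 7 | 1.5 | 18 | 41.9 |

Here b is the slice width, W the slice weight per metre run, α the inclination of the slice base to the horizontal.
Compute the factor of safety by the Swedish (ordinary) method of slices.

FS = 2.37

Ordinary method of slices: FS = Σ[c'·Δl_i + (W_i cosα_i)·tanφ'] / Σ W_i sinα_i, with Δl_i = b_i / cosα_i.
Slice 1: Δl = 1.5/cos(-12.9°) = 1.539 m; N'_1 = 12·cos(-12.9°) = 11.7; c'Δl = 13.08; W sinα = -2.7
Slice 2: Δl = 2.9/cos(-4.8°) = 2.910 m; N'_2 = 81·cos(-4.8°) = 80.7; c'Δl = 24.74; W sinα = -6.8
Slice 3: Δl = 2.7/cos5.5° = 2.712 m; N'_3 = 122·cos5.5° = 121.4; c'Δl = 23.06; W sinα = 11.7
Slice 4: Δl = 2.1/cos14.3° = 2.167 m; N'_4 = 112·cos14.3° = 108.5; c'Δl = 18.42; W sinα = 27.7
Slice 5: Δl = 2.8/cos23.8° = 3.060 m; N'_5 = 152·cos23.8° = 139.1; c'Δl = 26.01; W sinα = 61.3
Slice 6: Δl = 2.0/cos33.8° = 2.407 m; N'_6 = 71·cos33.8° = 59.0; c'Δl = 20.46; W sinα = 39.5
Slice 7: Δl = 1.5/cos41.9° = 2.015 m; N'_7 = 18·cos41.9° = 13.4; c'Δl = 17.13; W sinα = 12.0
Σc'Δl = 142.9 kN/m; ΣN' = 533.9 kN/m; ΣW sinα = 142.8 kN/m
Resisting = 142.9 + 533.9·tan20.1° = 142.9 + 195.4 = 338.3 kN/m
FS = 338.3 / 142.8 = 2.369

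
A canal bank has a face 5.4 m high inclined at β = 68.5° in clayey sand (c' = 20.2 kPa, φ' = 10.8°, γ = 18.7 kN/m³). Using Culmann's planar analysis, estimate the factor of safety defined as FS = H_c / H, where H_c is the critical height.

FS = 1.57

H_c = (4c'/γ) · sinβ cosφ' / [1 − cos(β − φ')]
    = (4·20.2/18.7) · sin68.5°·cos10.8° / [1 − cos57.7°]
    = 4.321 · 0.9139 / 0.4656 = 8.48 m
FS = H_c / H = 8.48 / 5.4 = 1.570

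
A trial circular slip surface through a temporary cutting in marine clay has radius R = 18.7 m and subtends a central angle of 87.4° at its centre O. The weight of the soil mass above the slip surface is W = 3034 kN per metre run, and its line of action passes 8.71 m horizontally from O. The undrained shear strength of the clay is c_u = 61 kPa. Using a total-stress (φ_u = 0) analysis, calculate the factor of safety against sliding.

Taking moments about the centre O, the resisting moment is provided by the undrained shear strength acting along the arc:
Arc length L_a = R·θ = 18.7·(87.4°·π/180) = 18.7·1.5254 = 28.53 m
M_R = c_u·L_a·R = 61·28.53·18.7 = 32538.8 kN·m/m
M_D = W·d = 3034·8.71 = 26426.1 kN·m/m
FS = M_R / M_D = 32538.8 / 26426.1 = 1.231

FS = 1.23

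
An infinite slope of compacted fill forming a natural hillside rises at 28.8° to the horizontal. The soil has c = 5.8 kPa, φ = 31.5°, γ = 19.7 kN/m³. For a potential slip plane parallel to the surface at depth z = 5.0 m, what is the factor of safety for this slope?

For an infinite slope with a slip plane parallel to the surface (no pore pressure): FS = [c + γz cos²β tanφ] / [γz sinβ cosβ].
γz = 19.7·5.0 = 98.50 kN/m²
Numerator = 5.8 + 98.50·cos²28.8°·tan31.5° = 5.8 + 98.50·0.7679·0.6128 = 52.152 kPa
Denominator = 98.50·sin28.8°·cos28.8° = 98.50·0.4818·0.8763 = 41.583 kPa
FS = 52.152 / 41.583 = 1.254

FS = 1.25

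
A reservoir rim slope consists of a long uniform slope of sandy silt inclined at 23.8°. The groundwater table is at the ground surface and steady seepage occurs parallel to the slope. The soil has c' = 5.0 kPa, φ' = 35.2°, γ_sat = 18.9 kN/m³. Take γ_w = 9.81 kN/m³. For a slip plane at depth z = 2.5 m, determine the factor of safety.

With seepage parallel to the slope and the water table at the surface, the effective normal stress on the slip plane uses the buoyant unit weight γ' = γ_sat − γ_w while the driving shear stress uses γ_sat:
FS = [c' + γ' z cos²β tanφ'] / [γ_sat z sinβ cosβ]
γ' = 18.9 − 9.81 = 9.09 kN/m³
Numerator = 5.0 + 9.09·2.5·cos²23.8°·tan35.2° = 5.0 + 9.09·2.5·0.8372·0.7054 = 18.420 kPa
Denominator = 18.9·2.5·sin23.8°·cos23.8° = 18.9·2.5·0.4035·0.9150 = 17.446 kPa
FS = 18.420 / 17.446 = 1.056

FS = 1.06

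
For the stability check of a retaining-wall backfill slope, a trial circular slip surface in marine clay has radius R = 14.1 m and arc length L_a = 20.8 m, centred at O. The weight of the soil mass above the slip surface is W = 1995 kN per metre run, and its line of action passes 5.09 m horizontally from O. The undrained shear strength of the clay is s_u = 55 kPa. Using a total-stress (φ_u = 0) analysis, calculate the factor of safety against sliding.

Taking moments about the centre O, the resisting moment is provided by the undrained shear strength acting along the arc:
M_R = s_u·L_a·R = 55·20.80·14.1 = 16130.4 kN·m/m
M_D = W·d = 1995·5.09 = 10154.5 kN·m/m
FS = M_R / M_D = 16130.4 / 10154.5 = 1.588

FS = 1.59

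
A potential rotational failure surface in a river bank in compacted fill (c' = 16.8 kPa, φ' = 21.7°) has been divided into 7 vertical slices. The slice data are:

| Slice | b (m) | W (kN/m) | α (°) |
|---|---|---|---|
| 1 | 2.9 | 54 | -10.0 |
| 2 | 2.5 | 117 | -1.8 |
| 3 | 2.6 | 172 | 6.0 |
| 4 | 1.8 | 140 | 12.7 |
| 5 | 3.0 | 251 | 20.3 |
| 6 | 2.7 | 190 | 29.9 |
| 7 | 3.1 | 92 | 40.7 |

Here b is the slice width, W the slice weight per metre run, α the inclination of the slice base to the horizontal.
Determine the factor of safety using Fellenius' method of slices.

FS = 2.59

Ordinary method of slices: FS = Σ[c'·Δl_i + (W_i cosα_i)·tanφ'] / Σ W_i sinα_i, with Δl_i = b_i / cosα_i.
Slice 1: Δl = 2.9/cos(-10.0°) = 2.945 m; N'_1 = 54·cos(-10.0°) = 53.2; c'Δl = 49.47; W sinα = -9.4
Slice 2: Δl = 2.5/cos(-1.8°) = 2.501 m; N'_2 = 117·cos(-1.8°) = 116.9; c'Δl = 42.02; W sinα = -3.7
Slice 3: Δl = 2.6/cos6.0° = 2.614 m; N'_3 = 172·cos6.0° = 171.1; c'Δl = 43.92; W sinα = 18.0
Slice 4: Δl = 1.8/cos12.7° = 1.845 m; N'_4 = 140·cos12.7° = 136.6; c'Δl = 31.00; W sinα = 30.8
Slice 5: Δl = 3.0/cos20.3° = 3.199 m; N'_5 = 251·cos20.3° = 235.4; c'Δl = 53.74; W sinα = 87.1
Slice 6: Δl = 2.7/cos29.9° = 3.115 m; N'_6 = 190·cos29.9° = 164.7; c'Δl = 52.32; W sinα = 94.7
Slice 7: Δl = 3.1/cos40.7° = 4.089 m; N'_7 = 92·cos40.7° = 69.7; c'Δl = 68.69; W sinα = 60.0
Σc'Δl = 341.2 kN/m; ΣN' = 947.6 kN/m; ΣW sinα = 277.5 kN/m
Resisting = 341.2 + 947.6·tan21.7° = 341.2 + 377.1 = 718.3 kN/m
FS = 718.3 / 277.5 = 2.588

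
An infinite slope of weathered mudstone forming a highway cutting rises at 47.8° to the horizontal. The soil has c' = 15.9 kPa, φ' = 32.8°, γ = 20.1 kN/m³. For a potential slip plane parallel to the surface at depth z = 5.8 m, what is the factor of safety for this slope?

FS = 0.86

For an infinite slope with a slip plane parallel to the surface (no pore pressure): FS = [c' + γz cos²β tanφ'] / [γz sinβ cosβ].
γz = 20.1·5.8 = 116.58 kN/m²
Numerator = 15.9 + 116.58·cos²47.8°·tan32.8° = 15.9 + 116.58·0.4512·0.6445 = 49.800 kPa
Denominator = 116.58·sin47.8°·cos47.8° = 116.58·0.7408·0.6717 = 58.012 kPa
FS = 49.800 / 58.012 = 0.858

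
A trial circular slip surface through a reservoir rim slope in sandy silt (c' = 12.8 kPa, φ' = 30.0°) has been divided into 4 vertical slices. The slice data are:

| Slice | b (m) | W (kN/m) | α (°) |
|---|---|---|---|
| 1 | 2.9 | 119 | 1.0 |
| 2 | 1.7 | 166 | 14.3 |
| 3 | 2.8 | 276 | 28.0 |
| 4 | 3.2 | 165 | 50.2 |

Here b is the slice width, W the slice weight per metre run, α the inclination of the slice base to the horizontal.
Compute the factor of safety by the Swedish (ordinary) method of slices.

Ordinary method of slices: FS = Σ[c'·Δl_i + (W_i cosα_i)·tanφ'] / Σ W_i sinα_i, with Δl_i = b_i / cosα_i.
Slice 1: Δl = 2.9/cos1.0° = 2.900 m; N'_1 = 119·cos1.0° = 119.0; c'Δl = 37.13; W sinα = 2.1
Slice 2: Δl = 1.7/cos14.3° = 1.754 m; N'_2 = 166·cos14.3° = 160.9; c'Δl = 22.46; W sinα = 41.0
Slice 3: Δl = 2.8/cos28.0° = 3.171 m; N'_3 = 276·cos28.0° = 243.7; c'Δl = 40.59; W sinα = 129.6
Slice 4: Δl = 3.2/cos50.2° = 4.999 m; N'_4 = 165·cos50.2° = 105.6; c'Δl = 63.99; W sinα = 126.8
Σc'Δl = 164.2 kN/m; ΣN' = 629.2 kN/m; ΣW sinα = 299.4 kN/m
Resisting = 164.2 + 629.2·tan30.0° = 164.2 + 363.2 = 527.4 kN/m
FS = 527.4 / 299.4 = 1.761

FS = 1.76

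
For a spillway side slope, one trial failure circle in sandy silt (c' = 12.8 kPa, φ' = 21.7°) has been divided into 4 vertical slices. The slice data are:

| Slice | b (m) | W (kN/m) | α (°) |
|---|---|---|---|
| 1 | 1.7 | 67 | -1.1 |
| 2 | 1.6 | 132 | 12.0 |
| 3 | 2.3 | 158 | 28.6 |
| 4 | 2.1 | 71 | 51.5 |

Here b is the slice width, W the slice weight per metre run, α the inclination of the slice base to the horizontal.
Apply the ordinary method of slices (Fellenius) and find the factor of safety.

Ordinary method of slices: FS = Σ[c'·Δl_i + (W_i cosα_i)·tanφ'] / Σ W_i sinα_i, with Δl_i = b_i / cosα_i.
Slice 1: Δl = 1.7/cos(-1.1°) = 1.700 m; N'_1 = 67·cos(-1.1°) = 67.0; c'Δl = 21.76; W sinα = -1.3
Slice 2: Δl = 1.6/cos12.0° = 1.636 m; N'_2 = 132·cos12.0° = 129.1; c'Δl = 20.94; W sinα = 27.4
Slice 3: Δl = 2.3/cos28.6° = 2.620 m; N'_3 = 158·cos28.6° = 138.7; c'Δl = 33.53; W sinα = 75.6
Slice 4: Δl = 2.1/cos51.5° = 3.373 m; N'_4 = 71·cos51.5° = 44.2; c'Δl = 43.18; W sinα = 55.6
Σc'Δl = 119.4 kN/m; ΣN' = 379.0 kN/m; ΣW sinα = 157.4 kN/m
Resisting = 119.4 + 379.0·tan21.7° = 119.4 + 150.8 = 270.2 kN/m
FS = 270.2 / 157.4 = 1.717

FS = 1.72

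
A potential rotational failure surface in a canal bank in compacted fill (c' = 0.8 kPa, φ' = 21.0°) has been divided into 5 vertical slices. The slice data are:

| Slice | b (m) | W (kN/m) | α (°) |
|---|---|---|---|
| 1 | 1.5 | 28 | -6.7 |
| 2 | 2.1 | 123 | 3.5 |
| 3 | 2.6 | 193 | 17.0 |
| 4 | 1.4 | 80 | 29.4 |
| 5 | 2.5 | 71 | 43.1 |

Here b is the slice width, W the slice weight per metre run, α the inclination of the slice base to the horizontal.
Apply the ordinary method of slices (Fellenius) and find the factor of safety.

Ordinary method of slices: FS = Σ[c'·Δl_i + (W_i cosα_i)·tanφ'] / Σ W_i sinα_i, with Δl_i = b_i / cosα_i.
Slice 1: Δl = 1.5/cos(-6.7°) = 1.510 m; N'_1 = 28·cos(-6.7°) = 27.8; c'Δl = 1.21; W sinα = -3.3
Slice 2: Δl = 2.1/cos3.5° = 2.104 m; N'_2 = 123·cos3.5° = 122.8; c'Δl = 1.68; W sinα = 7.5
Slice 3: Δl = 2.6/cos17.0° = 2.719 m; N'_3 = 193·cos17.0° = 184.6; c'Δl = 2.18; W sinα = 56.4
Slice 4: Δl = 1.4/cos29.4° = 1.607 m; N'_4 = 80·cos29.4° = 69.7; c'Δl = 1.29; W sinα = 39.3
Slice 5: Δl = 2.5/cos43.1° = 3.424 m; N'_5 = 71·cos43.1° = 51.8; c'Δl = 2.74; W sinα = 48.5
Σc'Δl = 9.1 kN/m; ΣN' = 456.7 kN/m; ΣW sinα = 148.5 kN/m
Resisting = 9.1 + 456.7·tan21.0° = 9.1 + 175.3 = 184.4 kN/m
FS = 184.4 / 148.5 = 1.242

FS = 1.24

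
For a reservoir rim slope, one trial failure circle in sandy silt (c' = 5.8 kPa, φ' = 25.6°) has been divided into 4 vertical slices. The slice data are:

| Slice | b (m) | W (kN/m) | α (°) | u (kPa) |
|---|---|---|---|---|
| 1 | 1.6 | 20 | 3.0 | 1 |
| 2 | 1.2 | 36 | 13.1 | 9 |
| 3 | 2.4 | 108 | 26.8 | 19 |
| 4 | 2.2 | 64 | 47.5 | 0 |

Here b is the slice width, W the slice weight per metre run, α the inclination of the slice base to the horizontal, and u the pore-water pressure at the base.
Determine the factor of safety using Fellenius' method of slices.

FS = 1.08

Ordinary method of slices: FS = Σ[c'·Δl_i + (W_i cosα_i − u_i·Δl_i)·tanφ'] / Σ W_i sinα_i, with Δl_i = b_i / cosα_i.
Slice 1: Δl = 1.6/cos3.0° = 1.602 m; N'_1 = 20·cos3.0° − 1·1.602 = 18.4; c'Δl = 9.29; W sinα = 1.0
Slice 2: Δl = 1.2/cos13.1° = 1.232 m; N'_2 = 36·cos13.1° − 9·1.232 = 24.0; c'Δl = 7.15; W sinα = 8.2
Slice 3: Δl = 2.4/cos26.8° = 2.689 m; N'_3 = 108·cos26.8° − 19·2.689 = 45.3; c'Δl = 15.60; W sinα = 48.7
Slice 4: Δl = 2.2/cos47.5° = 3.256 m; N'_4 = 64·cos47.5° − 0·3.256 = 43.2; c'Δl = 18.89; W sinα = 47.2
Σc'Δl = 50.9 kN/m; ΣN' = 130.9 kN/m; ΣW sinα = 105.1 kN/m
Resisting = 50.9 + 130.9·tan25.6° = 50.9 + 62.7 = 113.6 kN/m
FS = 113.6 / 105.1 = 1.081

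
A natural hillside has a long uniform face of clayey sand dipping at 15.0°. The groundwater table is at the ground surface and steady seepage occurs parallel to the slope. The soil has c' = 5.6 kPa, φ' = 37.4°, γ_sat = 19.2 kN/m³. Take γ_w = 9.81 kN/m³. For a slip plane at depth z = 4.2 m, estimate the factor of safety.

FS = 1.67

With seepage parallel to the slope and the water table at the surface, the effective normal stress on the slip plane uses the buoyant unit weight γ' = γ_sat − γ_w while the driving shear stress uses γ_sat:
FS = [c' + γ' z cos²β tanφ'] / [γ_sat z sinβ cosβ]
γ' = 19.2 − 9.81 = 9.39 kN/m³
Numerator = 5.6 + 9.39·4.2·cos²15.0°·tan37.4° = 5.6 + 9.39·4.2·0.9330·0.7646 = 33.733 kPa
Denominator = 19.2·4.2·sin15.0°·cos15.0° = 19.2·4.2·0.2588·0.9659 = 20.160 kPa
FS = 33.733 / 20.160 = 1.673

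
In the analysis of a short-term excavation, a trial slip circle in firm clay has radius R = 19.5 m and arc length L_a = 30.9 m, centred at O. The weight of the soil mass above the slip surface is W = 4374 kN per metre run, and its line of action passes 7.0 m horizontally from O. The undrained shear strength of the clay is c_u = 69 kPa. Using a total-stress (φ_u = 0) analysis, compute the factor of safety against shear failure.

FS = 1.36

Taking moments about the centre O, the resisting moment is provided by the undrained shear strength acting along the arc:
M_R = c_u·L_a·R = 69·30.90·19.5 = 41575.9 kN·m/m
M_D = W·d = 4374·7.0 = 30618.0 kN·m/m
FS = M_R / M_D = 41575.9 / 30618.0 = 1.358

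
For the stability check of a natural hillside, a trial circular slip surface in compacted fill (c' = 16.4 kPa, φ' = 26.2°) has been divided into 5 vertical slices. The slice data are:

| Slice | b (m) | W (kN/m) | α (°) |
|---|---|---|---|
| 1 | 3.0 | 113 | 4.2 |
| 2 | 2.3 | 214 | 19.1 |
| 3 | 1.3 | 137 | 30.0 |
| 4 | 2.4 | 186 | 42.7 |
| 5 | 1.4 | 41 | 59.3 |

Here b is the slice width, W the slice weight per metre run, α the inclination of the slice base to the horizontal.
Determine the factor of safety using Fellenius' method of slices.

FS = 1.63

Ordinary method of slices: FS = Σ[c'·Δl_i + (W_i cosα_i)·tanφ'] / Σ W_i sinα_i, with Δl_i = b_i / cosα_i.
Slice 1: Δl = 3.0/cos4.2° = 3.008 m; N'_1 = 113·cos4.2° = 112.7; c'Δl = 49.33; W sinα = 8.3
Slice 2: Δl = 2.3/cos19.1° = 2.434 m; N'_2 = 214·cos19.1° = 202.2; c'Δl = 39.92; W sinα = 70.0
Slice 3: Δl = 1.3/cos30.0° = 1.501 m; N'_3 = 137·cos30.0° = 118.6; c'Δl = 24.62; W sinα = 68.5
Slice 4: Δl = 2.4/cos42.7° = 3.266 m; N'_4 = 186·cos42.7° = 136.7; c'Δl = 53.56; W sinα = 126.1
Slice 5: Δl = 1.4/cos59.3° = 2.742 m; N'_5 = 41·cos59.3° = 20.9; c'Δl = 44.97; W sinα = 35.3
Σc'Δl = 212.4 kN/m; ΣN' = 591.2 kN/m; ΣW sinα = 308.2 kN/m
Resisting = 212.4 + 591.2·tan26.2° = 212.4 + 290.9 = 503.3 kN/m
FS = 503.3 / 308.2 = 1.633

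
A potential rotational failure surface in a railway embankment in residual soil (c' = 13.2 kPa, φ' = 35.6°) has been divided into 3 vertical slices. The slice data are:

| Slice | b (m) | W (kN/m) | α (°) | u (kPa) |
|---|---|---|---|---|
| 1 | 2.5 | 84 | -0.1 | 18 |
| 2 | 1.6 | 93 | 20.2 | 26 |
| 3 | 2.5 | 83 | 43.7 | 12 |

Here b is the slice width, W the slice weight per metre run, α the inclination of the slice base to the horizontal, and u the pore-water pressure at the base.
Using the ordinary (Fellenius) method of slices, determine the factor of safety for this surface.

FS = 1.94

Ordinary method of slices: FS = Σ[c'·Δl_i + (W_i cosα_i − u_i·Δl_i)·tanφ'] / Σ W_i sinα_i, with Δl_i = b_i / cosα_i.
Slice 1: Δl = 2.5/cos(-0.1°) = 2.500 m; N'_1 = 84·cos(-0.1°) − 18·2.500 = 39.0; c'Δl = 33.00; W sinα = -0.1
Slice 2: Δl = 1.6/cos20.2° = 1.705 m; N'_2 = 93·cos20.2° − 26·1.705 = 43.0; c'Δl = 22.50; W sinα = 32.1
Slice 3: Δl = 2.5/cos43.7° = 3.458 m; N'_3 = 83·cos43.7° − 12·3.458 = 18.5; c'Δl = 45.65; W sinα = 57.3
Σc'Δl = 101.1 kN/m; ΣN' = 100.5 kN/m; ΣW sinα = 89.3 kN/m
Resisting = 101.1 + 100.5·tan35.6° = 101.1 + 71.9 = 173.1 kN/m
FS = 173.1 / 89.3 = 1.938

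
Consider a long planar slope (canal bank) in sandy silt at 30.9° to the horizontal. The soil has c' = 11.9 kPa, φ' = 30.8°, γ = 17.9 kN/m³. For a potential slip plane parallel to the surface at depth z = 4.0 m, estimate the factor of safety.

For an infinite slope with a slip plane parallel to the surface (no pore pressure): FS = [c' + γz cos²β tanφ'] / [γz sinβ cosβ].
γz = 17.9·4.0 = 71.60 kN/m²
Numerator = 11.9 + 71.60·cos²30.9°·tan30.8° = 11.9 + 71.60·0.7363·0.5961 = 43.326 kPa
Denominator = 71.60·sin30.9°·cos30.9° = 71.60·0.5135·0.8581 = 31.551 kPa
FS = 43.326 / 31.551 = 1.373

FS = 1.37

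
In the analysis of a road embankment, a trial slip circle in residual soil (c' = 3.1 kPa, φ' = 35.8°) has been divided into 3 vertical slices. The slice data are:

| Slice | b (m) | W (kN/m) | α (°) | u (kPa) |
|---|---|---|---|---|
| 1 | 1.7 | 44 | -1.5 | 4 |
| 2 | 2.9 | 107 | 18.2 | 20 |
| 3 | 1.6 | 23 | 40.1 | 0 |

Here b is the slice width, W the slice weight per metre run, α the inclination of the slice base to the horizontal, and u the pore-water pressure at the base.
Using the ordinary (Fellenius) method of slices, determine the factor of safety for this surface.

Ordinary method of slices: FS = Σ[c'·Δl_i + (W_i cosα_i − u_i·Δl_i)·tanφ'] / Σ W_i sinα_i, with Δl_i = b_i / cosα_i.
Slice 1: Δl = 1.7/cos(-1.5°) = 1.701 m; N'_1 = 44·cos(-1.5°) − 4·1.701 = 37.2; c'Δl = 5.27; W sinα = -1.2
Slice 2: Δl = 2.9/cos18.2° = 3.053 m; N'_2 = 107·cos18.2° − 20·3.053 = 40.6; c'Δl = 9.46; W sinα = 33.4
Slice 3: Δl = 1.6/cos40.1° = 2.092 m; N'_3 = 23·cos40.1° − 0·2.092 = 17.6; c'Δl = 6.48; W sinα = 14.8
Σc'Δl = 21.2 kN/m; ΣN' = 95.4 kN/m; ΣW sinα = 47.1 kN/m
Resisting = 21.2 + 95.4·tan35.8° = 21.2 + 68.8 = 90.0 kN/m
FS = 90.0 / 47.1 = 1.912

FS = 1.91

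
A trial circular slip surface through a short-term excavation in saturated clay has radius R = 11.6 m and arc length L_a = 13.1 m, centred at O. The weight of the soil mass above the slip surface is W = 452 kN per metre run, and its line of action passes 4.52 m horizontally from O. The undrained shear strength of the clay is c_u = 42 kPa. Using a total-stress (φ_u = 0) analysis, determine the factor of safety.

Taking moments about the centre O, the resisting moment is provided by the undrained shear strength acting along the arc:
M_R = c_u·L_a·R = 42·13.10·11.6 = 6382.3 kN·m/m
M_D = W·d = 452·4.52 = 2043.0 kN·m/m
FS = M_R / M_D = 6382.3 / 2043.0 = 3.124

FS = 3.12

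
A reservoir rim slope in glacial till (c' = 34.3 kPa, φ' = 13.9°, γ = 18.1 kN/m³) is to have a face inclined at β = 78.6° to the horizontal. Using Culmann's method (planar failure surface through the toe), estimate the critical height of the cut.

H_c = 12.60 m

Culmann's analysis gives the critical failure plane at α_cr = (β + φ')/2 = (78.6 + 13.9)/2 = 46.2°, and the critical height
H_c = (4c'/γ) · sinβ cosφ' / [1 − cos(β − φ')]
    = (4·34.3/18.1) · sin78.6°·cos13.9° / [1 − cos(64.7°)]
    = 7.580 · 0.9803·0.9707 / [1 − 0.4274]
    = 7.580 · 0.9516 / 0.5726
    = 12.60 m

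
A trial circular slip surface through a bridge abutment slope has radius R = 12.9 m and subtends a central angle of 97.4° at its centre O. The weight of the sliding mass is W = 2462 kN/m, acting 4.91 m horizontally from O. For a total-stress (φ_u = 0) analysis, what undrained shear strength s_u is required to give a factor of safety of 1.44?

FS = s_u·L_a·R / (W·d), so s_u = FS·W·d / (L_a·R).
Arc length L_a = R·θ = 12.9·(97.4°·π/180) = 12.9·1.7000 = 21.93 m
s_u = 1.44·2462·4.91 / (21.93·12.9) = 17407.3 / 282.89 = 61.53 kPa

s_u = 61.5 kPa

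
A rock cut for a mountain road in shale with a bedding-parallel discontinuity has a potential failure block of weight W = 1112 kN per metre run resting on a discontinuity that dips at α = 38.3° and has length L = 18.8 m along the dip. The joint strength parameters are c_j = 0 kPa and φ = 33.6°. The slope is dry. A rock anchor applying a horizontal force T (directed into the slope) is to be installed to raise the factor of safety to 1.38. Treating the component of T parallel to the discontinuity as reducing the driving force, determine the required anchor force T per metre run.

Resolving forces along and normal to the sliding plane, with the horizontal anchor force T adding T·sinα to the effective normal force and T·cosα acting up the plane against the driving force:
FS = [c_jL + (W cosα + T sinα) tanφ] / [W sinα − T cosα]
Without the anchor: N' = 872.7 kN/m, driving T_d = 689.2 kN/m, resisting R = 0·18.8 + 872.7·tan33.6° = 579.8 kN/m, FS = 0.84.
Setting FS = 1.38 and solving for T:
1.38·(689.2 − T cos38.3°) = 579.8 + T sin38.3°·tan33.6°
T·(sin38.3°·tan33.6° + 1.38·cos38.3°) = 1.38·689.2 − 579.8
T·(0.6198·0.6644 + 1.38·0.7848) = 951.1 − 579.8 = 371.3
T·1.4948 = 371.3
T = 248.4 kN/m

T = 248 kN/m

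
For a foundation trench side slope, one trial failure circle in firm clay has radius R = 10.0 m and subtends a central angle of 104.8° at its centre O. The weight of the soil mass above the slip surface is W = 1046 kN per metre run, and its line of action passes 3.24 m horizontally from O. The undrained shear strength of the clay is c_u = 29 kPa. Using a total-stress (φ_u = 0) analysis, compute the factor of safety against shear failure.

FS = 1.57

Taking moments about the centre O, the resisting moment is provided by the undrained shear strength acting along the arc:
Arc length L_a = R·θ = 10.0·(104.8°·π/180) = 10.0·1.8291 = 18.29 m
M_R = c_u·L_a·R = 29·18.29·10.0 = 5304.4 kN·m/m
M_D = W·d = 1046·3.24 = 3389.0 kN·m/m
FS = M_R / M_D = 5304.4 / 3389.0 = 1.565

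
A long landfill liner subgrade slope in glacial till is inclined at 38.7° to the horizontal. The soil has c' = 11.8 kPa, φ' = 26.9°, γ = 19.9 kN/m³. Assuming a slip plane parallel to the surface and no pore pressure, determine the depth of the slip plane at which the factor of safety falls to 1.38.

z = 1.63 m

Setting FS = 1.38 in FS = [c' + γz cos²β tanφ'] / [γz sinβ cosβ] and solving for z:
z = c' / [γ cosβ (FS·sinβ − cosβ·tanφ')]
  = 11.8 / [19.9·cos38.7°·(1.38·sin38.7° − cos38.7°·tan26.9°)]
  = 11.8 / [19.9·0.7804·(1.38·0.6252 − 0.7804·0.5073)]
  = 11.8 / 7.2512 = 1.627 m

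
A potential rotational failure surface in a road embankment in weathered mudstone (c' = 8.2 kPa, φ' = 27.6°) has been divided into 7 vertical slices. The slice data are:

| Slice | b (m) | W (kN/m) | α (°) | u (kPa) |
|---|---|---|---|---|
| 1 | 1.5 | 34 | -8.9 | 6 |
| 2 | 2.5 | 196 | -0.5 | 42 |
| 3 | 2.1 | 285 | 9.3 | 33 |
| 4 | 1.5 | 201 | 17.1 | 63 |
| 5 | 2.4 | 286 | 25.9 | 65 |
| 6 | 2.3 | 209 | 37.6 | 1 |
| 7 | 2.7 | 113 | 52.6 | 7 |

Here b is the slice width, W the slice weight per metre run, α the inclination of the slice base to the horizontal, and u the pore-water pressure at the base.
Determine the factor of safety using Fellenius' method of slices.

FS = 1.17

Ordinary method of slices: FS = Σ[c'·Δl_i + (W_i cosα_i − u_i·Δl_i)·tanφ'] / Σ W_i sinα_i, with Δl_i = b_i / cosα_i.
Slice 1: Δl = 1.5/cos(-8.9°) = 1.518 m; N'_1 = 34·cos(-8.9°) − 6·1.518 = 24.5; c'Δl = 12.45; W sinα = -5.3
Slice 2: Δl = 2.5/cos(-0.5°) = 2.500 m; N'_2 = 196·cos(-0.5°) − 42·2.500 = 91.0; c'Δl = 20.50; W sinα = -1.7
Slice 3: Δl = 2.1/cos9.3° = 2.128 m; N'_3 = 285·cos9.3° − 33·2.128 = 211.0; c'Δl = 17.45; W sinα = 46.1
Slice 4: Δl = 1.5/cos17.1° = 1.569 m; N'_4 = 201·cos17.1° − 63·1.569 = 93.2; c'Δl = 12.87; W sinα = 59.1
Slice 5: Δl = 2.4/cos25.9° = 2.668 m; N'_5 = 286·cos25.9° − 65·2.668 = 83.9; c'Δl = 21.88; W sinα = 124.9
Slice 6: Δl = 2.3/cos37.6° = 2.903 m; N'_6 = 209·cos37.6° − 1·2.903 = 162.7; c'Δl = 23.80; W sinα = 127.5
Slice 7: Δl = 2.7/cos52.6° = 4.445 m; N'_7 = 113·cos52.6° − 7·4.445 = 37.5; c'Δl = 36.45; W sinα = 89.8
Σc'Δl = 145.4 kN/m; ΣN' = 703.8 kN/m; ΣW sinα = 440.4 kN/m
Resisting = 145.4 + 703.8·tan27.6° = 145.4 + 367.9 = 513.3 kN/m
FS = 513.3 / 440.4 = 1.166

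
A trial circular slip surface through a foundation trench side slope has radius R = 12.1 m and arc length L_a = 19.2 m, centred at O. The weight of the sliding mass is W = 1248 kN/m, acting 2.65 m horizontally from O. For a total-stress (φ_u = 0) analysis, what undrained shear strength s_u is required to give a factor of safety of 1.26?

FS = s_u·L_a·R / (W·d), so s_u = FS·W·d / (L_a·R).
s_u = 1.26·1248·2.65 / (19.20·12.1) = 4167.1 / 232.32 = 17.94 kPa

s_u = 17.9 kPa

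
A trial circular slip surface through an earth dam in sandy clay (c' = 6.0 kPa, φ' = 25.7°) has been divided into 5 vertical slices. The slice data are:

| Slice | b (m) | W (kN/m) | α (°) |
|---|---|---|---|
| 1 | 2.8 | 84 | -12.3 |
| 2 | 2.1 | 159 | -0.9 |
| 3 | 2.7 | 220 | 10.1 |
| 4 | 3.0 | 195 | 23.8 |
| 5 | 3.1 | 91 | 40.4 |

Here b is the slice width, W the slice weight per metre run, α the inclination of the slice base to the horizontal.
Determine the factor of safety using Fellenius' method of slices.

Ordinary method of slices: FS = Σ[c'·Δl_i + (W_i cosα_i)·tanφ'] / Σ W_i sinα_i, with Δl_i = b_i / cosα_i.
Slice 1: Δl = 2.8/cos(-12.3°) = 2.866 m; N'_1 = 84·cos(-12.3°) = 82.1; c'Δl = 17.19; W sinα = -17.9
Slice 2: Δl = 2.1/cos(-0.9°) = 2.100 m; N'_2 = 159·cos(-0.9°) = 159.0; c'Δl = 12.60; W sinα = -2.5
Slice 3: Δl = 2.7/cos10.1° = 2.743 m; N'_3 = 220·cos10.1° = 216.6; c'Δl = 16.46; W sinα = 38.6
Slice 4: Δl = 3.0/cos23.8° = 3.279 m; N'_4 = 195·cos23.8° = 178.4; c'Δl = 19.67; W sinα = 78.7
Slice 5: Δl = 3.1/cos40.4° = 4.071 m; N'_5 = 91·cos40.4° = 69.3; c'Δl = 24.42; W sinα = 59.0
Σc'Δl = 90.3 kN/m; ΣN' = 705.4 kN/m; ΣW sinα = 155.9 kN/m
Resisting = 90.3 + 705.4·tan25.7° = 90.3 + 339.5 = 429.8 kN/m
FS = 429.8 / 155.9 = 2.758

FS = 2.76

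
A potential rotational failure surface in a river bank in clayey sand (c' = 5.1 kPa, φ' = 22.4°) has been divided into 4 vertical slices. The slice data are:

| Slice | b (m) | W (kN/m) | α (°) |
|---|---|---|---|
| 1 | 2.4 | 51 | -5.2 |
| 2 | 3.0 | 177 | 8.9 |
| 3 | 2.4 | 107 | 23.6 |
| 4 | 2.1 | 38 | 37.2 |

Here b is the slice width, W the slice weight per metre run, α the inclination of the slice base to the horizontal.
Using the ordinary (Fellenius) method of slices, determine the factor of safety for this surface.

FS = 2.26

Ordinary method of slices: FS = Σ[c'·Δl_i + (W_i cosα_i)·tanφ'] / Σ W_i sinα_i, with Δl_i = b_i / cosα_i.
Slice 1: Δl = 2.4/cos(-5.2°) = 2.410 m; N'_1 = 51·cos(-5.2°) = 50.8; c'Δl = 12.29; W sinα = -4.6
Slice 2: Δl = 3.0/cos8.9° = 3.037 m; N'_2 = 177·cos8.9° = 174.9; c'Δl = 15.49; W sinα = 27.4
Slice 3: Δl = 2.4/cos23.6° = 2.619 m; N'_3 = 107·cos23.6° = 98.1; c'Δl = 13.36; W sinα = 42.8
Slice 4: Δl = 2.1/cos37.2° = 2.636 m; N'_4 = 38·cos37.2° = 30.3; c'Δl = 13.45; W sinα = 23.0
Σc'Δl = 54.6 kN/m; ΣN' = 354.0 kN/m; ΣW sinα = 88.6 kN/m
Resisting = 54.6 + 354.0·tan22.4° = 54.6 + 145.9 = 200.5 kN/m
FS = 200.5 / 88.6 = 2.263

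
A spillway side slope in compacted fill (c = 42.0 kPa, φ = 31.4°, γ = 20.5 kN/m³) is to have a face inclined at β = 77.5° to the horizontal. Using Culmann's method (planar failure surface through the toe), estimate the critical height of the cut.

Culmann's analysis gives the critical failure plane at α_cr = (β + φ)/2 = (77.5 + 31.4)/2 = 54.5°, and the critical height
H_c = (4c/γ) · sinβ cosφ / [1 − cos(β − φ)]
    = (4·42.0/20.5) · sin77.5°·cos31.4° / [1 − cos(46.1°)]
    = 8.195 · 0.9763·0.8536 / [1 − 0.6934]
    = 8.195 · 0.8333 / 0.3066
    = 22.27 m

H_c = 22.27 m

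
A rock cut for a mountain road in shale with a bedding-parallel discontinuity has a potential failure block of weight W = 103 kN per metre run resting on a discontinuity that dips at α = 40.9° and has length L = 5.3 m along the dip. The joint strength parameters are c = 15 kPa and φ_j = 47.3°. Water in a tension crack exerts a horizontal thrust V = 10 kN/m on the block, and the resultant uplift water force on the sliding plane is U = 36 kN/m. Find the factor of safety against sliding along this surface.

Resolving the block weight along and normal to the plane and applying the Mohr–Coulomb strength on the joint:
N' = W cosα − U − V sinα = 103·cos40.9° − 36 − 10·sin40.9° = 35.3 kN/m
Driving force T = W sinα + V cosα = 103·sin40.9° + 10·cos40.9° = 75.0 kN/m
Resisting force R = c·L + N'·tanφ_j = 15·5.3 + 35.3·tan47.3° = 79.5 + 38.3 = 117.8 kN/m
FS = R / T = 117.8 / 75.0 = 1.570

FS = 1.57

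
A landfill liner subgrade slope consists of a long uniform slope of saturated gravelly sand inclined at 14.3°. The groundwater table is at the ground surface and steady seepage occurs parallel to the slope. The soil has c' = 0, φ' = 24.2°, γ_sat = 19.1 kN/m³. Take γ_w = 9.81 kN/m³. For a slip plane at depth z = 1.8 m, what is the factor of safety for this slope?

With seepage parallel to the slope and the water table at the surface, the effective normal stress on the slip plane uses the buoyant unit weight γ' = γ_sat − γ_w while the driving shear stress uses γ_sat:
FS = [c' + γ' z cos²β tanφ'] / [γ_sat z sinβ cosβ]
(For c' = 0 this reduces to FS = (γ'/γ_sat)·tanφ'/tanβ.)
γ' = 19.1 − 9.81 = 9.29 kN/m³
Numerator = 0.0 + 9.29·1.8·cos²14.3°·tan24.2° = 0.0 + 9.29·1.8·0.9390·0.4494 = 7.057 kPa
Denominator = 19.1·1.8·sin14.3°·cos14.3° = 19.1·1.8·0.2470·0.9690 = 8.229 kPa
FS = 7.057 / 8.229 = 0.858

FS = 0.86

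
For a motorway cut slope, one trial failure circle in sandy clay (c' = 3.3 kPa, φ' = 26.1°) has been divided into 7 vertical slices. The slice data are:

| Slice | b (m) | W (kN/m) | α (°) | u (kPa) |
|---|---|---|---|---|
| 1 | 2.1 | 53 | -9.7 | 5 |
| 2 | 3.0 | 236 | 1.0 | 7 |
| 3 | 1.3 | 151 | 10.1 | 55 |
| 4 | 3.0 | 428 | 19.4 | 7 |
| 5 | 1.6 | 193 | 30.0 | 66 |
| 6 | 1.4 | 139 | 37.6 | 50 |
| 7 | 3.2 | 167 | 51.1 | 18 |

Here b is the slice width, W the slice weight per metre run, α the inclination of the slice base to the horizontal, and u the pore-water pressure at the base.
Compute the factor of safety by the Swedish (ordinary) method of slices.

Ordinary method of slices: FS = Σ[c'·Δl_i + (W_i cosα_i − u_i·Δl_i)·tanφ'] / Σ W_i sinα_i, with Δl_i = b_i / cosα_i.
Slice 1: Δl = 2.1/cos(-9.7°) = 2.130 m; N'_1 = 53·cos(-9.7°) − 5·2.130 = 41.6; c'Δl = 7.03; W sinα = -8.9
Slice 2: Δl = 3.0/cos1.0° = 3.000 m; N'_2 = 236·cos1.0° − 7·3.000 = 215.0; c'Δl = 9.90; W sinα = 4.1
Slice 3: Δl = 1.3/cos10.1° = 1.320 m; N'_3 = 151·cos10.1° − 55·1.320 = 76.0; c'Δl = 4.36; W sinα = 26.5
Slice 4: Δl = 3.0/cos19.4° = 3.181 m; N'_4 = 428·cos19.4° − 7·3.181 = 381.4; c'Δl = 10.50; W sinα = 142.2
Slice 5: Δl = 1.6/cos30.0° = 1.848 m; N'_5 = 193·cos30.0° − 66·1.848 = 45.2; c'Δl = 6.10; W sinα = 96.5
Slice 6: Δl = 1.4/cos37.6° = 1.767 m; N'_6 = 139·cos37.6° − 50·1.767 = 21.8; c'Δl = 5.83; W sinα = 84.8
Slice 7: Δl = 3.2/cos51.1° = 5.096 m; N'_7 = 167·cos51.1° − 18·5.096 = 13.1; c'Δl = 16.82; W sinα = 130.0
Σc'Δl = 60.5 kN/m; ΣN' = 794.1 kN/m; ΣW sinα = 475.1 kN/m
Resisting = 60.5 + 794.1·tan26.1° = 60.5 + 389.0 = 449.6 kN/m
FS = 449.6 / 475.1 = 0.946

FS = 0.95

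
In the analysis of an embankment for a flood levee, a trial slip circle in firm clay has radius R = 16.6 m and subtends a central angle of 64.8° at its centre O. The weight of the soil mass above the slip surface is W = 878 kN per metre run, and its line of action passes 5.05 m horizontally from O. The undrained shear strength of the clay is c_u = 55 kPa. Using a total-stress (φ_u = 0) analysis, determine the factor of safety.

Taking moments about the centre O, the resisting moment is provided by the undrained shear strength acting along the arc:
Arc length L_a = R·θ = 16.6·(64.8°·π/180) = 16.6·1.1310 = 18.77 m
M_R = c_u·L_a·R = 55·18.77·16.6 = 17140.8 kN·m/m
M_D = W·d = 878·5.05 = 4433.9 kN·m/m
FS = M_R / M_D = 17140.8 / 4433.9 = 3.866

FS = 3.87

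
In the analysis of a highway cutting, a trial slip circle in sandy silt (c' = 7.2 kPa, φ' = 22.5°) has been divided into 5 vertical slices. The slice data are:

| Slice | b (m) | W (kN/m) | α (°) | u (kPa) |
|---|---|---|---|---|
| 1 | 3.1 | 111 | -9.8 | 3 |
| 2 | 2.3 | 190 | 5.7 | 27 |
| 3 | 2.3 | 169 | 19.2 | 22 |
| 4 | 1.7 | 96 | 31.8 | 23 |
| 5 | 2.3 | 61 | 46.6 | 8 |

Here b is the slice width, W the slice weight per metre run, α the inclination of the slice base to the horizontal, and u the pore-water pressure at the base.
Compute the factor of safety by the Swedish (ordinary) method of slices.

Ordinary method of slices: FS = Σ[c'·Δl_i + (W_i cosα_i − u_i·Δl_i)·tanφ'] / Σ W_i sinα_i, with Δl_i = b_i / cosα_i.
Slice 1: Δl = 3.1/cos(-9.8°) = 3.146 m; N'_1 = 111·cos(-9.8°) − 3·3.146 = 99.9; c'Δl = 22.65; W sinα = -18.9
Slice 2: Δl = 2.3/cos5.7° = 2.311 m; N'_2 = 190·cos5.7° − 27·2.311 = 126.7; c'Δl = 16.64; W sinα = 18.9
Slice 3: Δl = 2.3/cos19.2° = 2.435 m; N'_3 = 169·cos19.2° − 22·2.435 = 106.0; c'Δl = 17.54; W sinα = 55.6
Slice 4: Δl = 1.7/cos31.8° = 2.000 m; N'_4 = 96·cos31.8° − 23·2.000 = 35.6; c'Δl = 14.40; W sinα = 50.6
Slice 5: Δl = 2.3/cos46.6° = 3.347 m; N'_5 = 61·cos46.6° − 8·3.347 = 15.1; c'Δl = 24.10; W sinα = 44.3
Σc'Δl = 95.3 kN/m; ΣN' = 383.3 kN/m; ΣW sinα = 150.5 kN/m
Resisting = 95.3 + 383.3·tan22.5° = 95.3 + 158.8 = 254.1 kN/m
FS = 254.1 / 150.5 = 1.689

FS = 1.69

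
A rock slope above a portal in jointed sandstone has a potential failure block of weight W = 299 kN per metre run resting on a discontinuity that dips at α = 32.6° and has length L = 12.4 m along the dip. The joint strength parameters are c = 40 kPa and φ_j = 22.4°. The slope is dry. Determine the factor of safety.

Resolving the block weight along and normal to the plane and applying the Mohr–Coulomb strength on the joint:
N' = W cosα = 299·cos32.6° = 251.9 kN/m
Driving force T = W sinα = 299·sin32.6° = 161.1 kN/m
Resisting force R = c·L + N'·tanφ_j = 40·12.4 + 251.9·tan22.4° = 496.0 + 103.8 = 599.8 kN/m
FS = R / T = 599.8 / 161.1 = 3.723

FS = 3.72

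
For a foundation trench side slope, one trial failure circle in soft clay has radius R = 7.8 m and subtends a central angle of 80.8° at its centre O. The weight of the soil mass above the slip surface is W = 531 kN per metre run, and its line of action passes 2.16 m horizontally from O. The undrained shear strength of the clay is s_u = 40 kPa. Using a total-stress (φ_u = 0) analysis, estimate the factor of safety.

FS = 2.99

Taking moments about the centre O, the resisting moment is provided by the undrained shear strength acting along the arc:
Arc length L_a = R·θ = 7.8·(80.8°·π/180) = 7.8·1.4102 = 11.00 m
M_R = s_u·L_a·R = 40·11.00·7.8 = 3431.9 kN·m/m
M_D = W·d = 531·2.16 = 1147.0 kN·m/m
FS = M_R / M_D = 3431.9 / 1147.0 = 2.992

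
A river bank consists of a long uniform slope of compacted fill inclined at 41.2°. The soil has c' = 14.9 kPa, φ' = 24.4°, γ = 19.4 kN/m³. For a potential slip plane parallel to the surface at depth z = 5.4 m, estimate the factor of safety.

For an infinite slope with a slip plane parallel to the surface (no pore pressure): FS = [c' + γz cos²β tanφ'] / [γz sinβ cosβ].
γz = 19.4·5.4 = 104.76 kN/m²
Numerator = 14.9 + 104.76·cos²41.2°·tan24.4° = 14.9 + 104.76·0.5661·0.4536 = 41.803 kPa
Denominator = 104.76·sin41.2°·cos41.2° = 104.76·0.6587·0.7524 = 51.920 kPa
FS = 41.803 / 51.920 = 0.805

FS = 0.81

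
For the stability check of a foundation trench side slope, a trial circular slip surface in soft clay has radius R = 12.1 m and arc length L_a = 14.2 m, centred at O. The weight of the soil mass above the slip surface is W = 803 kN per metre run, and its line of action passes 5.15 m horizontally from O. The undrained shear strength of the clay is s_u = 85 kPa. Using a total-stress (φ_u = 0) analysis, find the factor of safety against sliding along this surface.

FS = 3.53

Taking moments about the centre O, the resisting moment is provided by the undrained shear strength acting along the arc:
M_R = s_u·L_a·R = 85·14.20·12.1 = 14604.7 kN·m/m
M_D = W·d = 803·5.15 = 4135.5 kN·m/m
FS = M_R / M_D = 14604.7 / 4135.5 = 3.532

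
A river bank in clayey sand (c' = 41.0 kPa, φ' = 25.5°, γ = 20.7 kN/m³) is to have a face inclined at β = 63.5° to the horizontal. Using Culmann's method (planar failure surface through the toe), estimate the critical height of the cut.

Culmann's analysis gives the critical failure plane at α_cr = (β + φ')/2 = (63.5 + 25.5)/2 = 44.5°, and the critical height
H_c = (4c'/γ) · sinβ cosφ' / [1 − cos(β − φ')]
    = (4·41.0/20.7) · sin63.5°·cos25.5° / [1 − cos(38.0°)]
    = 7.923 · 0.8949·0.9026 / [1 − 0.7880]
    = 7.923 · 0.8078 / 0.2120
    = 30.19 m

H_c = 30.19 m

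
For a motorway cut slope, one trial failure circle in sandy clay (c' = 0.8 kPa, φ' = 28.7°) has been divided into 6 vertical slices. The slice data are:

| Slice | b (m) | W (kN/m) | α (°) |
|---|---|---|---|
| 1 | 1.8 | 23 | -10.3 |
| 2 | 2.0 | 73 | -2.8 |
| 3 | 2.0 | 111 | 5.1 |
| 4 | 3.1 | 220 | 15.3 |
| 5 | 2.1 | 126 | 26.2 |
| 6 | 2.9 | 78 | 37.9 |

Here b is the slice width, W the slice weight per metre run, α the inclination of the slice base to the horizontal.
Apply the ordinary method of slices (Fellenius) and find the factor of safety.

Ordinary method of slices: FS = Σ[c'·Δl_i + (W_i cosα_i)·tanφ'] / Σ W_i sinα_i, with Δl_i = b_i / cosα_i.
Slice 1: Δl = 1.8/cos(-10.3°) = 1.829 m; N'_1 = 23·cos(-10.3°) = 22.6; c'Δl = 1.46; W sinα = -4.1
Slice 2: Δl = 2.0/cos(-2.8°) = 2.002 m; N'_2 = 73·cos(-2.8°) = 72.9; c'Δl = 1.60; W sinα = -3.6
Slice 3: Δl = 2.0/cos5.1° = 2.008 m; N'_3 = 111·cos5.1° = 110.6; c'Δl = 1.61; W sinα = 9.9
Slice 4: Δl = 3.1/cos15.3° = 3.214 m; N'_4 = 220·cos15.3° = 212.2; c'Δl = 2.57; W sinα = 58.1
Slice 5: Δl = 2.1/cos26.2° = 2.340 m; N'_5 = 126·cos26.2° = 113.1; c'Δl = 1.87; W sinα = 55.6
Slice 6: Δl = 2.9/cos37.9° = 3.675 m; N'_6 = 78·cos37.9° = 61.5; c'Δl = 2.94; W sinα = 47.9
Σc'Δl = 12.1 kN/m; ΣN' = 592.9 kN/m; ΣW sinα = 163.8 kN/m
Resisting = 12.1 + 592.9·tan28.7° = 12.1 + 324.6 = 336.7 kN/m
FS = 336.7 / 163.8 = 2.056

FS = 2.06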